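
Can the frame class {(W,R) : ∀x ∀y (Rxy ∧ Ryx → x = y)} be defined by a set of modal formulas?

Modal frame validity is preserved under surjective bounded morphisms.
The 4-cycle (worlds a,b,c,d with a→b→c→d→a) is antisymmetric. Sending even-indexed worlds to • and odd-indexed worlds to ∘ is a surjective bounded morphism onto the two-world frame with •↔∘, which is not antisymmetric.
So no modal formula (or set of formulas) defines exactly the antisymmetric frames.

No — not modally definable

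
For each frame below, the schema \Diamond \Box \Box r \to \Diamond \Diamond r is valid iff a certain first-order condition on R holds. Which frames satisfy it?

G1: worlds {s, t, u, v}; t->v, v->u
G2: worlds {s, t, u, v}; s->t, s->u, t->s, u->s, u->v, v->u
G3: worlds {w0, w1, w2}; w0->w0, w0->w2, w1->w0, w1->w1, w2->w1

G3

Frame correspondent (Sahlqvist): \forall x \forall y (xRy \to \exists w (y R^2 w \wedge x R^2 w)) — i.e. a generalized confluence (Geach) condition.
G1: fails — tRv but no w with vR²w and tR²w.
G2: fails — sRt but no w with tR²w and sR²w.
G3: holds.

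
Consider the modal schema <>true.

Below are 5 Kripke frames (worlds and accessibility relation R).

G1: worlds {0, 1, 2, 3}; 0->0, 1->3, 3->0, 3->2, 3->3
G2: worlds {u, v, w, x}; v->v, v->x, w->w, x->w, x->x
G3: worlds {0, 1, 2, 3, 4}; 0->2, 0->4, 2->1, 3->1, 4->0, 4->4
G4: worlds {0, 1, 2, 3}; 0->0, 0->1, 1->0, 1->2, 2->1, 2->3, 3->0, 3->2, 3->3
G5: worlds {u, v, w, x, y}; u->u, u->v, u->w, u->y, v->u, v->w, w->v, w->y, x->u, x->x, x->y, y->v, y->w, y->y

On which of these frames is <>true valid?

Frame correspondent (Sahlqvist): forall x exists y Rxy — i.e. seriality.
G1: fails — world 2 has no successor.
G2: fails — world u has no successor.
G3: fails — world 1 has no successor.
G4: ✓.
G5: ✓.
Valid on: G4, G5.

G4, G5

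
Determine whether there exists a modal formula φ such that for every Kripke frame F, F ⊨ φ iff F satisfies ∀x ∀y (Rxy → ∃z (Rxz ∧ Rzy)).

Definable; □□q → □q defines it

Yes: it is density, defined by the C4 schema □□q → □q.
Suppose □□q→□q is valid. Take Rxy and set V(q)={w : xR²w}. Then □□q at x, so □q at x, so q at y, i.e. ∃z(Rxz∧Rzy).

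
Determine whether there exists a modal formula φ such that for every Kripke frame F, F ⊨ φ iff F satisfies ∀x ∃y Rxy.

The condition is seriality. A defining modal formula is □q → ◇q.

Yes, by □q → ◇q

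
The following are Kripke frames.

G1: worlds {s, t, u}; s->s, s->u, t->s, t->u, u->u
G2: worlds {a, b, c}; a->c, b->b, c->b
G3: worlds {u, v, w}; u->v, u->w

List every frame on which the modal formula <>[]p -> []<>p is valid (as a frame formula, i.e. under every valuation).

Frame correspondent (Sahlqvist): forall x forall y forall z (Rxy & Rxz -> exists w (Ryw & Rzw)) — i.e. convergence.
G1: holds.
G2: holds.
G3: fails — Ruv and Ruv but v and v have no common successor.
Valid on: G1, G2.

G1, G2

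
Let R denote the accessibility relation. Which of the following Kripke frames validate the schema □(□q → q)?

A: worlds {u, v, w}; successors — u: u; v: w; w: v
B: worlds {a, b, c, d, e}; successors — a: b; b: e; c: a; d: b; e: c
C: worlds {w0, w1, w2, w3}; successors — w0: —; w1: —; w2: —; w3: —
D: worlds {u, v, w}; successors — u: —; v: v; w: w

The schema corresponds to shift-reflexivity: ∀x ∀y (Rxy → Ryy).
A: fails — Rvw but not Rww.
B: fails — Rab but not Rbb.
C: condition met.
D: condition met.

C, D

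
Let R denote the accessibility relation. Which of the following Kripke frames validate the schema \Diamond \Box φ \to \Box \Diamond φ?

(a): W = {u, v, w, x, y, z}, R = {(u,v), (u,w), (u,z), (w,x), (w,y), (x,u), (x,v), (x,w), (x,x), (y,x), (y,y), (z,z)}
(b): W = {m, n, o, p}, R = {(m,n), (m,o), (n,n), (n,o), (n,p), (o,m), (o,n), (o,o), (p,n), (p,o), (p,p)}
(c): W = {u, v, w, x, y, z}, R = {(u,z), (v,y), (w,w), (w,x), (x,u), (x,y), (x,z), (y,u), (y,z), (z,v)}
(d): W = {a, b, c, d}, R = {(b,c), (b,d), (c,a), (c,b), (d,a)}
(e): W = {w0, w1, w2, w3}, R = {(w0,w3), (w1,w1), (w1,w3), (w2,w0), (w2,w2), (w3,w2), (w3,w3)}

This is the axiom for convergence; its first-order frame correspondent is \forall x \forall y \forall z (Rxy \wedge Rxz \to \exists w (Ryw \wedge Rzw)).
(a): fails — Ruv and Ruv but v and v have no common successor.
(b): condition met.
(c): fails — Rww and Rwx but w and x have no common successor.
(d): fails — Rcb and Rca but b and a have no common successor.
(e): fails — Rw2w2 and Rw2w0 but w2 and w0 have no common successor.

(b)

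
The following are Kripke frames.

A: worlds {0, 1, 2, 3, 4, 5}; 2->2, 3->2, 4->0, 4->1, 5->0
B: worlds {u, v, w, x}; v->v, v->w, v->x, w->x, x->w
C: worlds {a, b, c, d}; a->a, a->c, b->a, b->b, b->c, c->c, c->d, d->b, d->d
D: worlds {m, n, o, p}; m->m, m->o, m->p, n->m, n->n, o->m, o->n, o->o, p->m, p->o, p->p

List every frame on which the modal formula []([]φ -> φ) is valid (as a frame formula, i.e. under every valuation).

The schema corresponds to shift-reflexivity: forall x forall y (Rxy -> Ryy).
A: fails — R40 but not R00.
B: fails — Rxw but not Rww.
C: holds.
D: holds.
Valid on: C, D.

C, D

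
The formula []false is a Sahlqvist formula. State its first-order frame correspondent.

□⊥ is valid iff no world has any successor (otherwise □⊥ fails at any world with one).

emptiness of R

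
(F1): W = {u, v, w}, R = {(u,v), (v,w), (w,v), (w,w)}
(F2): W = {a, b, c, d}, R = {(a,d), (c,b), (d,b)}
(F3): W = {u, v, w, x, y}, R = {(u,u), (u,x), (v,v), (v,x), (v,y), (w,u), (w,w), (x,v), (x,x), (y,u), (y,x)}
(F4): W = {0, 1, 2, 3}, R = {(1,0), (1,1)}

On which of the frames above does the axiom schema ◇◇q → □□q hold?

(F2)

This is the axiom for a generalized confluence (Geach) condition; its first-order frame correspondent is ∀x ∀y ∀z ((xR²y ∧ xR²z) → ∃w (y = w ∧ z = w)).
(F1): fails — vR²v, vR²w but v ≠ w.
(F2): condition met.
(F3): fails — uR²u, uR²v but u ≠ v.
(F4): fails — 1R²0, 1R²1 but 0 ≠ 1.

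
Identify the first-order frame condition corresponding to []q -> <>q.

Suppose □q→◇q is valid. At any x set V(q)=W. Then □q at x, so ◇q at x, so x has a successor.
Conversely, on a frame with seriality the schema holds at every world under every valuation.
So the correspondent is seriality.

seriality: forall x exists y Rxy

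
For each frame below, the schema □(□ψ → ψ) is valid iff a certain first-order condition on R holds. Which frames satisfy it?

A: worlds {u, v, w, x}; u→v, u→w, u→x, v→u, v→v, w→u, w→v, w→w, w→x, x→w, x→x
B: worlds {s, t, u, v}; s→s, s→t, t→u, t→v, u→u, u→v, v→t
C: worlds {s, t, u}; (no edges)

The schema corresponds to shift-reflexivity: ∀x ∀y (Rxy → Ryy).
A: fails — Rwu but not Ruu.
B: fails — Ruv but not Rvv.
C: ✓.
Valid on: C.

C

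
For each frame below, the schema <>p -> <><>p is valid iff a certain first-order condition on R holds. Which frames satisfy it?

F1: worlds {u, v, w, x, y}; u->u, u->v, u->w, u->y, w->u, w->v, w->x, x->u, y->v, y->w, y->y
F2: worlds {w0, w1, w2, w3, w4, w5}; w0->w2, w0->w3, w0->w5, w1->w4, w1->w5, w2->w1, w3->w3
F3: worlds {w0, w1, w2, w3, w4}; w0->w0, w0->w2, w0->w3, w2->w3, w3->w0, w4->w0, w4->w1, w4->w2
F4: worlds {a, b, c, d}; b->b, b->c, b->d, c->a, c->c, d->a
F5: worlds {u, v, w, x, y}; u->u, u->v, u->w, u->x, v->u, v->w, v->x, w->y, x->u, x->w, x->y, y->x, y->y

F5

The schema corresponds to a generalized confluence (Geach) condition: forall x forall y (xRy -> exists w (y = w & x R^2 w)).
F1: fails — wRx but no t with x=t and wR²t.
F2: fails — w0Rw2 but no w with w2=w and w0R²w.
F3: fails — w2Rw3 but no w with w3=w and w2R²w.
F4: fails — dRa but no w with a=w and dR²w.
F5: holds.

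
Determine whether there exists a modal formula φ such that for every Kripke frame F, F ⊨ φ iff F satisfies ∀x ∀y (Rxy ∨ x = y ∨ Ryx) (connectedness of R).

Modal frame validity is preserved under disjoint unions.
Take 4 disjoint single-world reflexive frames: each is trivially connected, but their disjoint union has 4 worlds with no edge between distinct components, so it is not connected.
So the class is not modally definable.

No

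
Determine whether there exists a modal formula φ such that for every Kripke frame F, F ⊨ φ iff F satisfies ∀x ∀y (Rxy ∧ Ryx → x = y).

No — not modally definable

Modal frame validity is preserved under surjective bounded morphisms.
The 6-cycle (worlds a,b,c,d,e,f with a→b→c→d→e→f→a) is antisymmetric. Sending even-indexed worlds to a and odd-indexed worlds to b is a surjective bounded morphism onto the two-world frame with a↔b, which is not antisymmetric.
So the class is not modally definable.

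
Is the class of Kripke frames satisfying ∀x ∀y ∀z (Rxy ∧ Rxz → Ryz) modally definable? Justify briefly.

Yes, by ◇q → □◇q

This is a Sahlqvist condition; the 5 axiom ◇q → □◇q defines it.
Suppose ◇q→□◇q is valid. Take Rxy, Rxz and set V(q)={y}. Then ◇q at x, so □◇q at x, so ◇q at z, so some w with Rzw has q; w=y, i.e. Rzy. By symmetry of the argument, Ryz.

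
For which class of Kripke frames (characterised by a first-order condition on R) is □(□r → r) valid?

Shift-reflexivity

Suppose □(□r→r) is valid. Take Rxy and set V(r)={w : Ryw}. Then at y, □r holds; since □(□r→r) at x, □r→r at y, so r at y, i.e. Ryy.
Conversely, on a frame with shift-reflexivity the schema holds at every world under every valuation.
So the correspondent is shift-reflexivity.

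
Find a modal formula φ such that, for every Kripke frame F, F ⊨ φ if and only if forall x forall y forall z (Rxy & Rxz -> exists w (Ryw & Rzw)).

The condition is convergence. The .2 schema ◇□s → □◇s defines it.
Suppose ◇□s→□◇s is valid. Take Rxy, Rxz and set V(s)={w : Ryw}. Then □s at y so ◇□s at x, so □◇s at x, so ◇s at z, giving w with Rzw and Ryw.

◇□s → □◇s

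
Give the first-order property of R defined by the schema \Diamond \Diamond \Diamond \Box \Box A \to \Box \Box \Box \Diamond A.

\forall x \forall y \forall z ((x R^3 y \wedge x R^3 z) \to \exists w (y R^2 w \wedge zRw))

This is a Sahlqvist (Geach-type) schema ◇^3□^2A → □^3◇^1A.
First-order correspondent: \forall x \forall y \forall z ((x R^3 y \wedge x R^3 z) \to \exists w (y R^2 w \wedge zRw)).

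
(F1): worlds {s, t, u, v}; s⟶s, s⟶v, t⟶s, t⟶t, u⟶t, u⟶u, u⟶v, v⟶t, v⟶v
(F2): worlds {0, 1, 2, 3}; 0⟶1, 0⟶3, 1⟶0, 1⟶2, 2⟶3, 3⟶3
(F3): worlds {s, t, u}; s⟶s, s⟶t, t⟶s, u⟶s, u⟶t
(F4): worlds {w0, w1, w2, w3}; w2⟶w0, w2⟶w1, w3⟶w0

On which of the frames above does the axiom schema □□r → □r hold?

(F1), (F3)

This is the axiom for density; its first-order frame correspondent is ∀x ∀y (Rxy → ∃z (Rxz ∧ Rzy)).
(F1): ✓.
(F2): fails — R10 but no z with R1z and Rz0.
(F3): ✓.
(F4): fails — Rw3w0 but no z with Rw3z and Rzw0.
Valid on: (F1), (F3).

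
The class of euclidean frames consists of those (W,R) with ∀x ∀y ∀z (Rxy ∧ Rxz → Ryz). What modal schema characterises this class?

◇r → □◇r

A defining formula is ◇r → □◇r (the 5 axiom).
Suppose ◇r→□◇r is valid. Take Rxy, Rxz and set V(r)={y}. Then ◇r at x, so □◇r at x, so ◇r at z, so some w with Rzw has r; w=y, i.e. Rzy. By symmetry of the argument, Ryz.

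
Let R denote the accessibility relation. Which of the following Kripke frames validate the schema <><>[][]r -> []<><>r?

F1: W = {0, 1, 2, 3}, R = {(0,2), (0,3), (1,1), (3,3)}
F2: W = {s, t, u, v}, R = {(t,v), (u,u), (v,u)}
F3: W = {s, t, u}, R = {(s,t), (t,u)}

F2

The schema corresponds to a generalized confluence (Geach) condition: forall x forall y forall z ((x R^2 y & xRz) -> exists w (y R^2 w & z R^2 w)).
F1: fails — 0R²3, 0R2 but no w with 3R²w and 2R²w.
F2: holds.
F3: fails — sR²u, sRt but no w with uR²w and tR²w.
Valid on: F2.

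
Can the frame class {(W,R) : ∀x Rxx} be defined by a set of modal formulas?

Yes: it is reflexivity, defined by the T schema □r → r.

Yes — defined by □r → r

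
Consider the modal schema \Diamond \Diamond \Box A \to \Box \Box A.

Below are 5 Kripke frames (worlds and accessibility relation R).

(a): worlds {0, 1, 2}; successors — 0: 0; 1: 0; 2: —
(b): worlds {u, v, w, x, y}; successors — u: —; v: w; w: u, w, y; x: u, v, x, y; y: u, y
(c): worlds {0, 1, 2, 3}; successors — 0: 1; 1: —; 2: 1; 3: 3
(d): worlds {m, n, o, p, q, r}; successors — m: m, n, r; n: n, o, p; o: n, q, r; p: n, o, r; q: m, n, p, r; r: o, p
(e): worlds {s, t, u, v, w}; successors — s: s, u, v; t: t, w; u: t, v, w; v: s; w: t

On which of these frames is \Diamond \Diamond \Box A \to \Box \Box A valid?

The schema corresponds to a generalized confluence (Geach) condition: \forall x \forall y \forall z ((x R^2 y \wedge x R^2 z) \to \exists w (yRw \wedge z = w)).
(a): condition met.
(b): fails — vR²u, vR²u but no t with uRt and u=t.
(c): condition met.
(d): fails — mR²m, mR²o but no w with mRw and o=w.
(e): fails — sR²s, sR²t but no w* with sRw* and t=w*.

(a), (c)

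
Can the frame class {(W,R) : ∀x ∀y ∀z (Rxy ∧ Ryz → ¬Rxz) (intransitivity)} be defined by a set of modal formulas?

Any modally definable frame class is closed under surjective bounded morphisms.
The 5-cycle (worlds a,b,c,d,e with a→b→c→d→e→a) is intransitive. Mapping every world to a single reflexive point • is a surjective bounded morphism; the reflexive point is not intransitive (R••∧R•• but R••).
So no modal formula (or set of formulas) defines exactly the intransitive frames.

Not modally definable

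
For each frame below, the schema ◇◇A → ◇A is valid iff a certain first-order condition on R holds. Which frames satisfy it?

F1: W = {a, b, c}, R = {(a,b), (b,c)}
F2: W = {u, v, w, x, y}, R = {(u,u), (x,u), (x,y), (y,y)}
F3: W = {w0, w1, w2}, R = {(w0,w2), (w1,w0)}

This is the axiom for transitivity; its first-order frame correspondent is ∀x ∀y ∀z (Rxy ∧ Ryz → Rxz).
F1: fails — Rab and Rbc but not Rac.
F2: satisfies the condition.
F3: fails — Rw1w0 and Rw0w2 but not Rw1w2.
Valid on: F2.

F2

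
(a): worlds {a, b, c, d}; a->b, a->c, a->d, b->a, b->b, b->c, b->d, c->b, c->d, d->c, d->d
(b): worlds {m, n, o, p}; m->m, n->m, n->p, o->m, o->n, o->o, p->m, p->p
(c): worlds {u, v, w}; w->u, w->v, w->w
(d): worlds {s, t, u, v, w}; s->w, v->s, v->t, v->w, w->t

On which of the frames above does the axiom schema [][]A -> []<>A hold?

Frame correspondent (Sahlqvist): forall x forall z (xRz -> exists w (x R^2 w & zRw)) — i.e. a generalized confluence (Geach) condition.
(a): ✓.
(b): ✓.
(c): fails — wRu but no t with wR²t and uRt.
(d): fails — vRt but no w* with vR²w* and tRw*.
Valid on: (a), (b).

(a), (b)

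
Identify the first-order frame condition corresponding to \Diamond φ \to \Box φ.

Partial functionality

Suppose ◇φ→□φ is valid. Take Rxy, Rxz and set V(φ)={y}. Then ◇φ at x, so □φ at x, so φ at z, i.e. z=y.
Conversely, on a frame with partial functionality the schema holds at every world under every valuation.
Frame condition: \forall x \forall y \forall z (Rxy \wedge Rxz \to y = z).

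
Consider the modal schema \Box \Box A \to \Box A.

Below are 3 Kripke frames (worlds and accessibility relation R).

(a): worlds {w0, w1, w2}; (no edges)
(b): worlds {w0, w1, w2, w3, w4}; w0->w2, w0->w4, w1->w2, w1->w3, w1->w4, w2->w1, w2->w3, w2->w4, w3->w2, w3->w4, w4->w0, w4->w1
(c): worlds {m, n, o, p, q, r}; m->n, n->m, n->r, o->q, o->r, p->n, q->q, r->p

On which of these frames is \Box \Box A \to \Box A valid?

(a)

This is the axiom for density; its first-order frame correspondent is \forall x \forall y (Rxy \to \exists z (Rxz \wedge Rzy)).
(a): satisfies the condition.
(b): fails — Rw3w2 but no z with Rw3z and Rzw2.
(c): fails — Rnr but no z with Rnz and Rzr.
Valid on: (a).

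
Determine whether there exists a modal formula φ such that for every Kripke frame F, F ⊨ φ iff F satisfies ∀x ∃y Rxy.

Yes — defined by □q → ◇q

The condition is seriality. A defining modal formula is □q → ◇q.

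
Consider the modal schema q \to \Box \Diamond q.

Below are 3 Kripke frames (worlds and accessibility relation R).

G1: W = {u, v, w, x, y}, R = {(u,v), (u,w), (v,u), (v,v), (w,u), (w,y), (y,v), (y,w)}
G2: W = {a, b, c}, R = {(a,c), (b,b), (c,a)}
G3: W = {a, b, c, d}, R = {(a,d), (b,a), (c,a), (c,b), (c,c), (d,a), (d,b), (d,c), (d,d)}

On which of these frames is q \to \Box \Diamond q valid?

G2

The schema corresponds to symmetry: \forall x \forall y (Rxy \to Ryx).
G1: fails — Ryv but not Rvy.
G2: holds.
G3: fails — Rdc but not Rcd.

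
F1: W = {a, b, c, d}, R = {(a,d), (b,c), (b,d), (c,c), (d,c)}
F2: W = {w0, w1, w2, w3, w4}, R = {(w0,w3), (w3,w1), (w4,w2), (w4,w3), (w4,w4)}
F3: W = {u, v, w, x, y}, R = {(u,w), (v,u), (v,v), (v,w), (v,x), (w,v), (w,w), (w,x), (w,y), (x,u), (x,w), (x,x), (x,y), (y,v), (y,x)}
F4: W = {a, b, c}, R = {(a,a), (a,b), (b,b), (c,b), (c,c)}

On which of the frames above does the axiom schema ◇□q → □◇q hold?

This is the axiom for convergence; its first-order frame correspondent is ∀x ∀y ∀z (Rxy ∧ Rxz → ∃w (Ryw ∧ Rzw)).
F1: satisfies the condition.
F2: fails — Rw3w1 and Rw3w1 but w1 and w1 have no common successor.
F3: fails — Rxu and Rxy but u and y have no common successor.
F4: satisfies the condition.

F1, F4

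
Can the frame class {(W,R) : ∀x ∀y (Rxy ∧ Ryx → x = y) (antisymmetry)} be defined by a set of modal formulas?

Not modally definable

If a class were modally definable it would be closed under surjective bounded morphisms (Goldblatt–Thomason).
The 4-cycle (worlds s,t,u,v with s→t→u→v→s) is antisymmetric. Sending even-indexed worlds to s and odd-indexed worlds to t is a surjective bounded morphism onto the two-world frame with s↔t, which is not antisymmetric.
Hence antisymmetry is not modally definable.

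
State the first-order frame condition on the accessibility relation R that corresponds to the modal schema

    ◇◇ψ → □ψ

This is a Sahlqvist (Geach-type) schema ◇^2□^0ψ → □^1◇^0ψ.
Minimal-valuation argument: fix x; take any y with xR^2y and any z with xR^1z. Set V(ψ) to the set of worlds R-reachable from y in exactly 0 steps. Then □^0ψ holds at y, so the antecedent holds at x; validity forces ◇^0ψ at z, giving a w with zR^0w and yR^0w.
First-order correspondent: ∀x ∀y ∀z ((xR²y ∧ xRz) → ∃w (y = w ∧ z = w)).

∀x ∀y ∀z ((xR²y ∧ xRz) → ∃w (y = w ∧ z = w))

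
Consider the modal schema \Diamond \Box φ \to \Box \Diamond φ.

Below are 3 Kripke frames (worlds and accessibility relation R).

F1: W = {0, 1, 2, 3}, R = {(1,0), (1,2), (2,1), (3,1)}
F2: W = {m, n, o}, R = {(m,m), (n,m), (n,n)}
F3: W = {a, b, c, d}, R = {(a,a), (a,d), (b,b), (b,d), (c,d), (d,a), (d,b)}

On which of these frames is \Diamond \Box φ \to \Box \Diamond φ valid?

F2, F3

The schema corresponds to convergence: \forall x \forall y \forall z (Rxy \wedge Rxz \to \exists w (Ryw \wedge Rzw)).
F1: fails — R12 and R10 but 2 and 0 have no common successor.
F2: condition met.
F3: condition met.
Valid on: F2, F3.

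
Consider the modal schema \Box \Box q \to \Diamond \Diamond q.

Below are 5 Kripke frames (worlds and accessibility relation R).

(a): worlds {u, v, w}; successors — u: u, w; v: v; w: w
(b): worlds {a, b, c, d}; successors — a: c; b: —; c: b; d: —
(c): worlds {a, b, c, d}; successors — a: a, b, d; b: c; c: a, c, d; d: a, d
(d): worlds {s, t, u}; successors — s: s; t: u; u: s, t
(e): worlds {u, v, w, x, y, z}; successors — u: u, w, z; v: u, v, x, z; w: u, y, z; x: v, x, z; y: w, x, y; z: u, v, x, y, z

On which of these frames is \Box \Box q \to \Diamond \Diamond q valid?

(a), (c), (d), (e)

This is the axiom for a generalized confluence (Geach) condition; its first-order frame correspondent is \forall x \exists w (x R^2 w \wedge x R^2 w).
(a): ✓.
(b): fails — at b but no w with bR²w and bR²w.
(c): ✓.
(d): ✓.
(e): ✓.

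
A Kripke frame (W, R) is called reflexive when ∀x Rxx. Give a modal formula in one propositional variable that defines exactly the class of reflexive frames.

□s → s

The condition is reflexivity. The T schema □s → s defines it.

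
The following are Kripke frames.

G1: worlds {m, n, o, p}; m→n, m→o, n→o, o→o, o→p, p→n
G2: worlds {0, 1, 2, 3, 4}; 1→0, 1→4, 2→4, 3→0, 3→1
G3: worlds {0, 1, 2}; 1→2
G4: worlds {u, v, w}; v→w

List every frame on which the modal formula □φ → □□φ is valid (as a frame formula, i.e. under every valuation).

The schema corresponds to transitivity: ∀x ∀y ∀z (Rxy ∧ Ryz → Rxz).
G1: fails — Rop and Rpn but not Ron.
G2: fails — R31 and R14 but not R34.
G3: condition met.
G4: condition met.

G3, G4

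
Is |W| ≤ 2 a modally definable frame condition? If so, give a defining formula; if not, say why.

Modal frame validity is preserved under disjoint unions.
Any modal formula valid on each of 3 disjoint one-world frames is valid on their disjoint union (validity is preserved under disjoint unions). Each one-world frame has |W|=1≤2, but the union has |W|=3.
So no modal formula (or set of formulas) defines exactly the |W|≤2 frames.

No — not modally definable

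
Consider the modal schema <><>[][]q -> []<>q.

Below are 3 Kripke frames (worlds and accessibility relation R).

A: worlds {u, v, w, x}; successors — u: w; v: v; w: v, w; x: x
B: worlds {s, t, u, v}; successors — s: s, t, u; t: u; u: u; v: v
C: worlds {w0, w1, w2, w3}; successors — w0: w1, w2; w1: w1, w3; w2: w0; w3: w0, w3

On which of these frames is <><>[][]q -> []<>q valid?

A, B

This is the axiom for a generalized confluence (Geach) condition; its first-order frame correspondent is forall x forall y forall z ((x R^2 y & xRz) -> exists w (y R^2 w & zRw)).
A: ✓.
B: ✓.
C: fails — w3R²w2, w3Rw3 but no w with w2R²w and w3Rw.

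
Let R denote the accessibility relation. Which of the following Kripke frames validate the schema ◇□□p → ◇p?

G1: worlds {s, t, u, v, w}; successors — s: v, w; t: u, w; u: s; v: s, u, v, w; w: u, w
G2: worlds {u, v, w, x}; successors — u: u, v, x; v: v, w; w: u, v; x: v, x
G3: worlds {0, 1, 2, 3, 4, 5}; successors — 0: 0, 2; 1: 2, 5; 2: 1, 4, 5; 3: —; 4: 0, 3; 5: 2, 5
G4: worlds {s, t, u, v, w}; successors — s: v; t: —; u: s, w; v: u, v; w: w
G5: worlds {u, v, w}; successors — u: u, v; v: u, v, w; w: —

G1, G2

Frame correspondent (Sahlqvist): ∀x ∀y (xRy → ∃w (yR²w ∧ xRw)) — i.e. a generalized confluence (Geach) condition.
G1: condition met.
G2: condition met.
G3: fails — 2R4 but no w with 4R²w and 2Rw.
G4: fails — uRs but no w* with sR²w* and uRw*.
G5: fails — vRw but no t with wR²t and vRt.
Valid on: G1, G2.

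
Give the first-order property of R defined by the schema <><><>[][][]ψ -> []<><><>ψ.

forall x forall y forall z ((x R^3 y & xRz) -> exists w (y R^3 w & z R^3 w))

This is a Sahlqvist (Geach-type) schema ◇^3□^3ψ → □^1◇^3ψ.
First-order correspondent: forall x forall y forall z ((x R^3 y & xRz) -> exists w (y R^3 w & z R^3 w)).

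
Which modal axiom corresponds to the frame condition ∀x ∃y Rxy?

This is seriality; the standard corresponding axiom is D: □s → ◇s.

□s → ◇s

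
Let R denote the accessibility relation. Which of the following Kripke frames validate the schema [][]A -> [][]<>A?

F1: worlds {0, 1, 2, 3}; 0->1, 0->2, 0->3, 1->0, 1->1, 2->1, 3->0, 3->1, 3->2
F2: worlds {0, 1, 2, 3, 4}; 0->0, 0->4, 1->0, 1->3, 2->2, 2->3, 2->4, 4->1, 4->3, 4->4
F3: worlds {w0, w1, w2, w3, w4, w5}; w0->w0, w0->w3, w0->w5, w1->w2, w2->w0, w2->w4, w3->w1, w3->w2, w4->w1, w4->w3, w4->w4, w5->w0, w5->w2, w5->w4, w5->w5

The schema corresponds to a generalized confluence (Geach) condition: forall x forall z (x R^2 z -> exists w (x R^2 w & zRw)).
F1: condition met.
F2: fails — 0R²3 but no w with 0R²w and 3Rw.
F3: fails — w2R²w1 but no w with w2R²w and w1Rw.

F1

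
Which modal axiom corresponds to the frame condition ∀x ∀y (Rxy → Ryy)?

A defining formula is □(□q → q) (the T□ axiom).
Suppose □(□q→q) is valid. Take Rxy and set V(q)={w : Ryw}. Then at y, □q holds; since □(□q→q) at x, □q→q at y, so q at y, i.e. Ryy.

□(□q → q)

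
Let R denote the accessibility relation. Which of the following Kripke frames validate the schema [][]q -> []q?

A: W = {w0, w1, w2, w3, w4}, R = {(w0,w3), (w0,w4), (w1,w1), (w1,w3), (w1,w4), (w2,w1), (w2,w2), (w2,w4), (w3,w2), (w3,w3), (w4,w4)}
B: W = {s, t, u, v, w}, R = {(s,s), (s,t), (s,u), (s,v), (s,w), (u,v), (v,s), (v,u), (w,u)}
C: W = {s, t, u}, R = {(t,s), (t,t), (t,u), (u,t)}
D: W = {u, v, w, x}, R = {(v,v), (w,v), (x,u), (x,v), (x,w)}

This is the axiom for density; its first-order frame correspondent is forall x forall y (Rxy -> exists z (Rxz & Rzy)).
A: ✓.
B: fails — Ruv but no z with Ruz and Rzv.
C: ✓.
D: fails — Rxw but no z with Rxz and Rzw.
Valid on: A, C.

A, C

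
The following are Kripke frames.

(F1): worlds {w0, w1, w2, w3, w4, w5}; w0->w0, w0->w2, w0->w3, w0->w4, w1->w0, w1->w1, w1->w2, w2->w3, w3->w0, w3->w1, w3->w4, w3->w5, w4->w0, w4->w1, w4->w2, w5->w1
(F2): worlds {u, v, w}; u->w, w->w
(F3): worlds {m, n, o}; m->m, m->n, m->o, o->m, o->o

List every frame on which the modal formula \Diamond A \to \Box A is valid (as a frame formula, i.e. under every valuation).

Frame correspondent (Sahlqvist): \forall x \forall y \forall z (Rxy \wedge Rxz \to y = z) — i.e. partial functionality.
(F1): fails — w0 sees both w0 and w2.
(F2): satisfies the condition.
(F3): fails — m sees both m and n.

(F2)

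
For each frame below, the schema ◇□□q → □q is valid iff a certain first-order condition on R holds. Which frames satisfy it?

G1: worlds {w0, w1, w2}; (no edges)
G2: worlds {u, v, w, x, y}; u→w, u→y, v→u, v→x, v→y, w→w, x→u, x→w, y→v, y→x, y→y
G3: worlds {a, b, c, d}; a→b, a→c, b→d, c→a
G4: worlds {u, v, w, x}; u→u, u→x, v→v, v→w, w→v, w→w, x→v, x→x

Frame correspondent (Sahlqvist): ∀x ∀y ∀z ((xRy ∧ xRz) → ∃w (yR²w ∧ z = w)) — i.e. a generalized confluence (Geach) condition.
G1: holds.
G2: fails — uRw, uRy but no t with wR²t and y=t.
G3: fails — aRb, aRb but no w with bR²w and b=w.
G4: fails — uRx, uRu but no t with xR²t and u=t.

G1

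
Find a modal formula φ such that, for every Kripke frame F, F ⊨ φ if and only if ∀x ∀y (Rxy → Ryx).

ψ → □◇ψ

The condition is symmetry. The B schema ψ → □◇ψ defines it.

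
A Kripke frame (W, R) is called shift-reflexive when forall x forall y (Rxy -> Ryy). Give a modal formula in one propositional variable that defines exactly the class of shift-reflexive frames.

□(□ψ → ψ)

A defining formula is □(□ψ → ψ) (the T□ axiom).
Suppose □(□ψ→ψ) is valid. Take Rxy and set V(ψ)={w : Ryw}. Then at y, □ψ holds; since □(□ψ→ψ) at x, □ψ→ψ at y, so ψ at y, i.e. Ryy.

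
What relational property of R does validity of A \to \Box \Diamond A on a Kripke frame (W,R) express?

Symmetry

Suppose A→□◇A is valid. Take Rxy and set V(A)={x}. Then A at x, so □◇A at x, so ◇A at y, so some z with Ryz has A; z=x, i.e. Ryx.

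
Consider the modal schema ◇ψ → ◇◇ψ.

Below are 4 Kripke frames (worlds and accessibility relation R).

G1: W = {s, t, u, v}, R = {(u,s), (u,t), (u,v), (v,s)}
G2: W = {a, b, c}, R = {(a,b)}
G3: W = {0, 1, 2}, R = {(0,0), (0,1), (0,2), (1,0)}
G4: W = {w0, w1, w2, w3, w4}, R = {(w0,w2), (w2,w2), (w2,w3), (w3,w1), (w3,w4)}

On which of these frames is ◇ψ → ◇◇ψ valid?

The schema corresponds to a generalized confluence (Geach) condition: ∀x ∀y (xRy → ∃w (y = w ∧ xR²w)).
G1: fails — uRt but no w with t=w and uR²w.
G2: fails — aRb but no w with b=w and aR²w.
G3: condition met.
G4: fails — w3Rw1 but no w with w1=w and w3R²w.
Valid on: G3.

G3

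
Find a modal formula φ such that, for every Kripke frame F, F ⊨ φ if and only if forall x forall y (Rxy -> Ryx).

r → □◇r

This is symmetry; the standard corresponding axiom is B: r → □◇r.
Suppose r→□◇r is valid. Take Rxy and set V(r)={x}. Then r at x, so □◇r at x, so ◇r at y, so some z with Ryz has r; z=x, i.e. Ryx.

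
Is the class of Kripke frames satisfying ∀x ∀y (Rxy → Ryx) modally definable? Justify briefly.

This is a Sahlqvist condition; the B axiom r → □◇r defines it.
Suppose r→□◇r is valid. Take Rxy and set V(r)={x}. Then r at x, so □◇r at x, so ◇r at y, so some z with Ryz has r; z=x, i.e. Ryx.

Definable; r → □◇r defines it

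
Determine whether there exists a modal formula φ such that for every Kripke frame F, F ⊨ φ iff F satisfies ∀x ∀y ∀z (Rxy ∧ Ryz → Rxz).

This is a Sahlqvist condition; the 4 axiom □p → □□p defines it.

Definable; □p → □□p defines it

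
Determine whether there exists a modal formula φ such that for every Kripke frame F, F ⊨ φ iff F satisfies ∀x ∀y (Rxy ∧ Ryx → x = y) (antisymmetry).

Not definable by any modal formula

Any modally definable frame class is closed under surjective bounded morphisms.
The 8-cycle (worlds 0,1,2,3,4,5,6,7 with 0→1→2→3→4→5→6→7→0) is antisymmetric. Sending even-indexed worlds to s and odd-indexed worlds to t is a surjective bounded morphism onto the two-world frame with s↔t, which is not antisymmetric.
So no modal formula (or set of formulas) defines exactly the antisymmetric frames.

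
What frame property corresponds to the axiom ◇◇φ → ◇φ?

transitivity

This is frame-equivalent to □φ → □□φ (substitute ¬φ for φ and contrapose).
Suppose □φ→□□φ is valid. Take Rxy, Ryz and set V(φ)={w : Rxw}. Then □φ at x, so □□φ at x, so □φ at y, so φ at z, i.e. Rxz.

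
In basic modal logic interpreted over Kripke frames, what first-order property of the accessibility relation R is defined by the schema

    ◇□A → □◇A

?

convergence: ∀x ∀y ∀z (Rxy ∧ Rxz → ∃w (Ryw ∧ Rzw))

Suppose ◇□A→□◇A is valid. Take Rxy, Rxz and set V(A)={w : Ryw}. Then □A at y so ◇□A at x, so □◇A at x, so ◇A at z, giving w with Rzw and Ryw.
Conversely, any frame satisfying ∀x ∀y ∀z (Rxy ∧ Rxz → ∃w (Ryw ∧ Rzw)) validates the schema.
So the correspondent is convergence.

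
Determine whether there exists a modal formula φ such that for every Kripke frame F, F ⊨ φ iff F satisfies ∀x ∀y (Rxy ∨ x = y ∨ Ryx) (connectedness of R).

If a class were modally definable it would be closed under disjoint unions (Goldblatt–Thomason).
Take 2 disjoint single-world reflexive frames: each is trivially connected, but their disjoint union has 2 worlds with no edge between distinct components, so it is not connected.
So the class is not modally definable.

No — not modally definable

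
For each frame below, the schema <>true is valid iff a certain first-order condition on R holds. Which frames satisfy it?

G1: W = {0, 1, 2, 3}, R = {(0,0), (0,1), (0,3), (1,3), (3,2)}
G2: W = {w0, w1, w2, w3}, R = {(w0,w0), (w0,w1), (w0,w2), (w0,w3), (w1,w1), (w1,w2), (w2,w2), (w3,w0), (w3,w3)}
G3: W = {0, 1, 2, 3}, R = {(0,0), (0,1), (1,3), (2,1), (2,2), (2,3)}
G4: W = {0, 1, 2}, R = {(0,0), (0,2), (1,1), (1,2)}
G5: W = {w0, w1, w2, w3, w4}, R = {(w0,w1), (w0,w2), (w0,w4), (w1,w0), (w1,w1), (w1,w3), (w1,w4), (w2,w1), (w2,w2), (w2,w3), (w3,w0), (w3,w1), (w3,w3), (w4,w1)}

This is the axiom for seriality; its first-order frame correspondent is forall x exists y Rxy.
G1: fails — world 2 has no successor.
G2: holds.
G3: fails — world 3 has no successor.
G4: fails — world 2 has no successor.
G5: holds.

G2, G5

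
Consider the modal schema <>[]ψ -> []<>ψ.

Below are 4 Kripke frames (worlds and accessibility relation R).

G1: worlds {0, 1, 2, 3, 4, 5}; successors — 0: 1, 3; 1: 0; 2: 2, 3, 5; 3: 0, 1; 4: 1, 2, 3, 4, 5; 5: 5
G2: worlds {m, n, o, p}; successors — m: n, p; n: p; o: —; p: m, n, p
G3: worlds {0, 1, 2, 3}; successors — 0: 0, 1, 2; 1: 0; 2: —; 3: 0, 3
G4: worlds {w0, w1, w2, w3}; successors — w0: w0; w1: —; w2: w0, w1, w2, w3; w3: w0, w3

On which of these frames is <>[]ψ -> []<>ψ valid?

This is the axiom for convergence; its first-order frame correspondent is forall x forall y forall z (Rxy & Rxz -> exists w (Ryw & Rzw)).
G1: fails — R25 and R23 but 5 and 3 have no common successor.
G2: satisfies the condition.
G3: fails — R00 and R02 but 0 and 2 have no common successor.
G4: fails — Rw2w2 and Rw2w1 but w2 and w1 have no common successor.

G2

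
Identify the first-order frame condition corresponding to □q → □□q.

Suppose □q→□□q is valid. Take Rxy, Ryz and set V(q)={w : Rxw}. Then □q at x, so □□q at x, so □q at y, so q at z, i.e. Rxz.
Conversely, any frame satisfying ∀x ∀y ∀z (Rxy ∧ Ryz → Rxz) validates the schema.
Frame condition: ∀x ∀y ∀z (Rxy ∧ Ryz → Rxz).

transitivity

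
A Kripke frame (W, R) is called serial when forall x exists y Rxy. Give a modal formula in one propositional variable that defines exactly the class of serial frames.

A defining formula is □q → ◇q (the D axiom).
Suppose □q→◇q is valid. At any x set V(q)=W. Then □q at x, so ◇q at x, so x has a successor.

□q → ◇q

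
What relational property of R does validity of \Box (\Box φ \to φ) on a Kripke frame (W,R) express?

Suppose □(□φ→φ) is valid. Take Rxy and set V(φ)={w : Ryw}. Then at y, □φ holds; since □(□φ→φ) at x, □φ→φ at y, so φ at y, i.e. Ryy.

Shift-reflexivity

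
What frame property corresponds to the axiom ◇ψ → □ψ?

Suppose ◇ψ→□ψ is valid. Take Rxy, Rxz and set V(ψ)={y}. Then ◇ψ at x, so □ψ at x, so ψ at z, i.e. z=y.
The converse is a direct semantic check.
So the correspondent is partial functionality.

partial functionality: ∀x ∀y ∀z (Rxy ∧ Rxz → y = z)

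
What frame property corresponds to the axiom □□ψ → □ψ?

Suppose □□ψ→□ψ is valid. Take Rxy and set V(ψ)={w : xR²w}. Then □□ψ at x, so □ψ at x, so ψ at y, i.e. ∃z(Rxz∧Rzy).
Conversely, on a frame with density the schema holds at every world under every valuation.
Frame condition: ∀x ∀y (Rxy → ∃z (Rxz ∧ Rzy)).

density: ∀x ∀y (Rxy → ∃z (Rxz ∧ Rzy))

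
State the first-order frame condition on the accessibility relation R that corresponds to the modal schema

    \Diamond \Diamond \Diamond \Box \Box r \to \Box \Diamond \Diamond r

This is a Sahlqvist (Geach-type) schema ◇^3□^2r → □^1◇^2r.
Minimal-valuation argument: fix x; take any y with xR^3y and any z with xR^1z. Set V(r) to the set of worlds R-reachable from y in exactly 2 steps. Then □^2r holds at y, so the antecedent holds at x; validity forces ◇^2r at z, giving a w with zR^2w and yR^2w.
First-order correspondent: \forall x \forall y \forall z ((x R^3 y \wedge xRz) \to \exists w (y R^2 w \wedge z R^2 w)).

\forall x \forall y \forall z ((x R^3 y \wedge xRz) \to \exists w (y R^2 w \wedge z R^2 w))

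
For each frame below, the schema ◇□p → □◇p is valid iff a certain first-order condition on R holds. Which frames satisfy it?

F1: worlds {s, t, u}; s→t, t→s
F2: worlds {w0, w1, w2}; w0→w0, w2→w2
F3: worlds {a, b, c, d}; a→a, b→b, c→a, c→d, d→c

F1, F2

The schema corresponds to convergence: ∀x ∀y ∀z (Rxy ∧ Rxz → ∃w (Ryw ∧ Rzw)).
F1: holds.
F2: holds.
F3: fails — Rcd and Rca but d and a have no common successor.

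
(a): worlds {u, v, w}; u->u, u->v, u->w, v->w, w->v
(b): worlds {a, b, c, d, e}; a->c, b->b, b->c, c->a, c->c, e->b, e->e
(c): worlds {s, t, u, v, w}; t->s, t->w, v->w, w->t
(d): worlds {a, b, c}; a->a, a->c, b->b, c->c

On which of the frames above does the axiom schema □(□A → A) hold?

(d)

The schema corresponds to shift-reflexivity: ∀x ∀y (Rxy → Ryy).
(a): fails — Ruv but not Rvv.
(b): fails — Rca but not Raa.
(c): fails — Rwt but not Rtt.
(d): condition met.
Valid on: (d).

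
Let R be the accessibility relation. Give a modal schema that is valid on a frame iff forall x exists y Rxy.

□q → ◇q

A defining formula is □q → ◇q (the D axiom).
Suppose □q→◇q is valid. At any x set V(q)=W. Then □q at x, so ◇q at x, so x has a successor.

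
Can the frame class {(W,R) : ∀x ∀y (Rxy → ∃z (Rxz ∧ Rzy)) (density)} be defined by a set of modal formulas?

Yes, by □□q → □q

Yes: it is density, defined by the C4 schema □□q → □q.
Suppose □□q→□q is valid. Take Rxy and set V(q)={w : xR²w}. Then □□q at x, so □q at x, so q at y, i.e. ∃z(Rxz∧Rzy).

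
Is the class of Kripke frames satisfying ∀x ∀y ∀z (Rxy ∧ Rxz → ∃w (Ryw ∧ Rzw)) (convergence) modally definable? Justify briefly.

This is a Sahlqvist condition; the .2 axiom ◇□r → □◇r defines it.
Suppose ◇□r→□◇r is valid. Take Rxy, Rxz and set V(r)={w : Ryw}. Then □r at y so ◇□r at x, so □◇r at x, so ◇r at z, giving w with Rzw and Ryw.

Yes, by ◇□r → □◇r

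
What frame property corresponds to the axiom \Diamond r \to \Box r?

Suppose ◇r→□r is valid. Take Rxy, Rxz and set V(r)={y}. Then ◇r at x, so □r at x, so r at z, i.e. z=y.
The converse is a direct semantic check.
So the correspondent is partial functionality.

Partial functionality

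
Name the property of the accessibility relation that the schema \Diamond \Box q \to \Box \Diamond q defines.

convergence

Suppose ◇□q→□◇q is valid. Take Rxy, Rxz and set V(q)={w : Ryw}. Then □q at y so ◇□q at x, so □◇q at x, so ◇q at z, giving w with Rzw and Ryw.
The converse is a direct semantic check.
So the correspondent is convergence.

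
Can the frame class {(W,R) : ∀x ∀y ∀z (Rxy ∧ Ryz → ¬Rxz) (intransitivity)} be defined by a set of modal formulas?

If a class were modally definable it would be closed under surjective bounded morphisms (Goldblatt–Thomason).
The 7-cycle (worlds s,t,u,v,w,x,y with s→t→u→v→w→x→y→s) is intransitive. Mapping every world to a single reflexive point • is a surjective bounded morphism; the reflexive point is not intransitive (R••∧R•• but R••).
Hence intransitivity is not modally definable.

Not modally definable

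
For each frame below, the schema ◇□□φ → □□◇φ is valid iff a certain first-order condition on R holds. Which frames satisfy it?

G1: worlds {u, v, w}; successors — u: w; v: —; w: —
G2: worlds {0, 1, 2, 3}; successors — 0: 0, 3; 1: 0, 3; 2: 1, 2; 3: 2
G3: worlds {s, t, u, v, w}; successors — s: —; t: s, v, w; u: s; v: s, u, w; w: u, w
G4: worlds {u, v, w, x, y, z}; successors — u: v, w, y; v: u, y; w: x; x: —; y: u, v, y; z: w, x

G1

This is the axiom for a generalized confluence (Geach) condition; its first-order frame correspondent is ∀x ∀y ∀z ((xRy ∧ xR²z) → ∃w (yR²w ∧ zRw)).
G1: holds.
G2: fails — 0R3, 0R²0 but no w with 3R²w and 0Rw.
G3: fails — tRs, tR²s but no w* with sR²w* and sRw*.
G4: fails — uRv, uR²x but no t with vR²t and xRt.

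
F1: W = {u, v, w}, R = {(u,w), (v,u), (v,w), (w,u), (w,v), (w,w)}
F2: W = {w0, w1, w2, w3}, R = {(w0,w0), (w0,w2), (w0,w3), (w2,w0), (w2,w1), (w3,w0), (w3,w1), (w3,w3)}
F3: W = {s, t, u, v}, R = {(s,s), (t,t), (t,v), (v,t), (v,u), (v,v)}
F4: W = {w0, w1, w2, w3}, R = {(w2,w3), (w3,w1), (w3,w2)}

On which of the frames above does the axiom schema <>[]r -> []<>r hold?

F1

Frame correspondent (Sahlqvist): forall x forall y forall z (Rxy & Rxz -> exists w (Ryw & Rzw)) — i.e. convergence.
F1: condition met.
F2: fails — Rw2w0 and Rw2w1 but w0 and w1 have no common successor.
F3: fails — Rvv and Rvu but v and u have no common successor.
F4: fails — Rw3w1 and Rw3w1 but w1 and w1 have no common successor.
Valid on: F1.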